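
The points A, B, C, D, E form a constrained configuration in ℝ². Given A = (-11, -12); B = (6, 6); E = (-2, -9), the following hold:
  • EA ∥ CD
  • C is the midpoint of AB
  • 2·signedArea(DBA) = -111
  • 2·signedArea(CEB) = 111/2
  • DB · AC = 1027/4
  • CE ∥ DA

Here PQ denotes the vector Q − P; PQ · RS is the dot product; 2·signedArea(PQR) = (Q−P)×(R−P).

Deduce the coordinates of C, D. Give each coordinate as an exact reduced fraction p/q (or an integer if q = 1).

1. C_x = -5/2  [C is the midpoint of AB]
2. C_y = -3  [C is the midpoint of AB]
   → C = (-5/2, -3)
3. D_x = -23/2  [CE ∥ DA ∩ EA ∥ CD]
4. D_y = -6  [CE ∥ DA ∩ EA ∥ CD]
   → D = (-23/2, -6)

C = (-5/2, -3)
D = (-23/2, -6)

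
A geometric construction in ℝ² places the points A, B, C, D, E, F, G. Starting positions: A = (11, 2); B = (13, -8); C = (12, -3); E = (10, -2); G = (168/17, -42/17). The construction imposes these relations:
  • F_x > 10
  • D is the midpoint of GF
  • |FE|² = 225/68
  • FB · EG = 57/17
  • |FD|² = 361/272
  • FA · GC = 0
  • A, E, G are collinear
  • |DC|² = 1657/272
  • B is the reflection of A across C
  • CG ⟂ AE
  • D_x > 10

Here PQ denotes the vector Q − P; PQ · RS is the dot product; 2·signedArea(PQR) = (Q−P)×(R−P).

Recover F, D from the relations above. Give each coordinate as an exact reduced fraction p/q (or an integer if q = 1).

1. F_x = 355/34  [FA · GC = 0 ∩ FB · EG = 57/17]
2. F_y = -4/17  [FA · GC = 0 ∩ FB · EG = 57/17]
   → F = (355/34, -4/17)
3. D_x = 691/68  [D is the midpoint of GF]
4. D_y = -23/17  [D is the midpoint of GF]
   → D = (691/68, -23/17)

D = (691/68, -23/17)
F = (355/34, -4/17)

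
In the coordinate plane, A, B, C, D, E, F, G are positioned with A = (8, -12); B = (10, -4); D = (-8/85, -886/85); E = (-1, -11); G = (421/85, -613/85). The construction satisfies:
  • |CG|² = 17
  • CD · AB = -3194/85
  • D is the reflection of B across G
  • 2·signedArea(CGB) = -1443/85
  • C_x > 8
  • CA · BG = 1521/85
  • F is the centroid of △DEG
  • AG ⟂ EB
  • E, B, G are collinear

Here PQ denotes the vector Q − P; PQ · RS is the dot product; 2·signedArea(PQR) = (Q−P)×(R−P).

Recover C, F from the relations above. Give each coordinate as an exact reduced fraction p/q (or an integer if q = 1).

C = (9, -8)
F = (328/255, -2434/255)

1. C_x = 9  [CD · AB = -3194/85 ∩ 2·signedArea(CGB) = -1443/85]
2. C_y = -8  [CD · AB = -3194/85 ∩ 2·signedArea(CGB) = -1443/85]
   → C = (9, -8)
3. F_x = 328/255  [F is the centroid of △DEG]
4. F_y = -2434/255  [F is the centroid of △DEG]
   → F = (328/255, -2434/255)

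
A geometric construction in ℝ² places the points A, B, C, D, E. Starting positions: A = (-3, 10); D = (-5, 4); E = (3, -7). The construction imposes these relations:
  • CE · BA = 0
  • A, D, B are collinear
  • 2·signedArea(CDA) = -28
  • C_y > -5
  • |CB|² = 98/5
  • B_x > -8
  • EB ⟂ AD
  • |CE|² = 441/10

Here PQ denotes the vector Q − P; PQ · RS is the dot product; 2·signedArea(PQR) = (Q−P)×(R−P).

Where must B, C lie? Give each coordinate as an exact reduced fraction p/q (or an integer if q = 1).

B = (-15/2, -7/2)
C = (-33/10, -49/10)

1. B_x = -15/2  [A, D, B are collinear ∩ EB ⟂ AD]
2. B_y = -7/2  [A, D, B are collinear ∩ EB ⟂ AD]
   → B = (-15/2, -7/2)
3. C_x = -33/10  [CE · BA = 0 ∩ 2·signedArea(CDA) = -28]
4. C_y = -49/10  [CE · BA = 0 ∩ 2·signedArea(CDA) = -28]
   → C = (-33/10, -49/10)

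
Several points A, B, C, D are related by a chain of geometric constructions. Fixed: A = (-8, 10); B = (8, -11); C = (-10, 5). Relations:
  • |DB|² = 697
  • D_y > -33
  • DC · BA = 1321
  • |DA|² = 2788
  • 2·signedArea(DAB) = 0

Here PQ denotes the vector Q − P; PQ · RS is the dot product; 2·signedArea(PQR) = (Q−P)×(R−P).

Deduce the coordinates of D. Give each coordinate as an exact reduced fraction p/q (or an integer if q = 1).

1. D_x = 24  [2·signedArea(DAB) = 0 ∩ DC · BA = 1321]
2. D_y = -32  [2·signedArea(DAB) = 0 ∩ DC · BA = 1321]
   → D = (24, -32)

D = (24, -32)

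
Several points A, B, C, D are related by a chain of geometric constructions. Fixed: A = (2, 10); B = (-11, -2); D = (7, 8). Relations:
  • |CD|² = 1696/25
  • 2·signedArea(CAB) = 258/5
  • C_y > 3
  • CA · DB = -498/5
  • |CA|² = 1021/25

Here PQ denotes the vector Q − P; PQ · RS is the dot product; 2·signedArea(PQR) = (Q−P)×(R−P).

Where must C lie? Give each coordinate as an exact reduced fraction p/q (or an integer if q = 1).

1. C_x = -1/5  [CA · DB = -498/5 ∩ 2·signedArea(CAB) = 258/5]
2. C_y = 4  [CA · DB = -498/5 ∩ 2·signedArea(CAB) = 258/5]
   → C = (-1/5, 4)

C = (-1/5, 4)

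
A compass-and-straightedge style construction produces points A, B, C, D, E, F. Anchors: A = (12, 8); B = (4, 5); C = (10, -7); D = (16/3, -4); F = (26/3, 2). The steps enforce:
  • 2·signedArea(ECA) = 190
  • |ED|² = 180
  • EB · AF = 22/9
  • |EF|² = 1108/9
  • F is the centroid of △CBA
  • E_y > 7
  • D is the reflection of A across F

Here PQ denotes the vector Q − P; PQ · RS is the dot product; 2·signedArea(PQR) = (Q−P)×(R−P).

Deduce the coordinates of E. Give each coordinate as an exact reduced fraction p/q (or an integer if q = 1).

E = (-2/3, 8)

1. E_x = -2/3  [2·signedArea(ECA) = 190 ∩ EB · AF = 22/9]
2. E_y = 8  [2·signedArea(ECA) = 190 ∩ EB · AF = 22/9]
   → E = (-2/3, 8)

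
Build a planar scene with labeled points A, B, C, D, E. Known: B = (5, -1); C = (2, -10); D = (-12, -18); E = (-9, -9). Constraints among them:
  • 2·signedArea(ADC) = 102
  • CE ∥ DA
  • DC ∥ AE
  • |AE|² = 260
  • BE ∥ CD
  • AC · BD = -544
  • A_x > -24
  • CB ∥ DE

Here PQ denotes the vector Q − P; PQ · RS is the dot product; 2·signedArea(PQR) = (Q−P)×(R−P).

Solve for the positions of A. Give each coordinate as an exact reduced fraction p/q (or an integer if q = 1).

A = (-23, -17)

1. A_x = -23  [DC ∥ AE ∩ CE ∥ DA]
2. A_y = -17  [DC ∥ AE ∩ CE ∥ DA]
   → A = (-23, -17)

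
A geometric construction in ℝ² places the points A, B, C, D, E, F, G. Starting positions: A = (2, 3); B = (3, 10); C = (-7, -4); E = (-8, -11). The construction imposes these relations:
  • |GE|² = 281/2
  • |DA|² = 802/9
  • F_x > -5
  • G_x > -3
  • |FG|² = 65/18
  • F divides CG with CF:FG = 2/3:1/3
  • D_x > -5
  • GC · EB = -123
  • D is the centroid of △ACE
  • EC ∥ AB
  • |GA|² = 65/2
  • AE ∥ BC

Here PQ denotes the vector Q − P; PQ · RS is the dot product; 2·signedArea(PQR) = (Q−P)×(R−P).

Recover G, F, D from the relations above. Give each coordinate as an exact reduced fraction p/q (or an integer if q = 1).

1. G_x = -5/2  [line -11·x + -21·y + -38 = 0 ∩ |GE|² = 281/2]
2. G_y = -1/2  [line -11·x + -21·y + -38 = 0 ∩ |GE|² = 281/2]
   → G = (-5/2, -1/2)
3. F_x = -4  [F divides CG with CF:FG = 2/3:1/3]
4. F_y = -5/3  [F divides CG with CF:FG = 2/3:1/3]
   → F = (-4, -5/3)
5. D_x = -13/3  [D is the centroid of △ACE]
6. D_y = -4  [D is the centroid of △ACE]
   → D = (-13/3, -4)

D = (-13/3, -4)
F = (-4, -5/3)
G = (-5/2, -1/2)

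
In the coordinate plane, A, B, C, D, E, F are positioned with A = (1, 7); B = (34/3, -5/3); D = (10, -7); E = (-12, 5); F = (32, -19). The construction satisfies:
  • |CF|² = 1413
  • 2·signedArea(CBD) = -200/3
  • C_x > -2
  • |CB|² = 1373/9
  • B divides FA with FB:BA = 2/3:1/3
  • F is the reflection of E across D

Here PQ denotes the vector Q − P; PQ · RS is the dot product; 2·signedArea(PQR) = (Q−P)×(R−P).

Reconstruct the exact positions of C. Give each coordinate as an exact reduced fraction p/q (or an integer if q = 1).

C = (-1, -1)

1. C_x = -1  [line 16/3·x + -4/3·y + 4 = 0 ∩ |CF|² = 1413]
2. C_y = -1  [line 16/3·x + -4/3·y + 4 = 0 ∩ |CF|² = 1413]
   → C = (-1, -1)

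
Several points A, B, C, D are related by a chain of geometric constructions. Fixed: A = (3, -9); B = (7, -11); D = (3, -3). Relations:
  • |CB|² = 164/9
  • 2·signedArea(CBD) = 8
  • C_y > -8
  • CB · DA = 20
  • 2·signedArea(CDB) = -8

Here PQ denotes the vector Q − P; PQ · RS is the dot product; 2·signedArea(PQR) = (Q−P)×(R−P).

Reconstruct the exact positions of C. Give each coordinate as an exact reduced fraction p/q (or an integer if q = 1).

C = (13/3, -23/3)

1. C_x = 13/3  [2·signedArea(CDB) = -8 ∩ CB · DA = 20]
2. C_y = -23/3  [2·signedArea(CDB) = -8 ∩ CB · DA = 20]
   → C = (13/3, -23/3)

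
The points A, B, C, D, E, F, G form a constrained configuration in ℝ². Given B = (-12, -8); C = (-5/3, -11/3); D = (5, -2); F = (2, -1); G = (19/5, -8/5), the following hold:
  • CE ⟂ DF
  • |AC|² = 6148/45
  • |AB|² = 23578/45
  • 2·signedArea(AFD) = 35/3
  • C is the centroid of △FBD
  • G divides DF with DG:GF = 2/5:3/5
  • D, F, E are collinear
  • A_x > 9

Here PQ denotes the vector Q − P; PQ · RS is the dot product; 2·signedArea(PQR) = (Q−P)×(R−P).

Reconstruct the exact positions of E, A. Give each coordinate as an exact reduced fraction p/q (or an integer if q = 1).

1. E_x = -1/2  [D, F, E are collinear ∩ CE ⟂ DF]
2. E_y = -1/6  [D, F, E are collinear ∩ CE ⟂ DF]
   → E = (-1/2, -1/6)
3. A_x = 139/15  [line 1·x + 3·y + -32/3 = 0 ∩ |AC|² = 6148/45]
4. A_y = 7/15  [line 1·x + 3·y + -32/3 = 0 ∩ |AC|² = 6148/45]
   → A = (139/15, 7/15)

A = (139/15, 7/15)
E = (-1/2, -1/6)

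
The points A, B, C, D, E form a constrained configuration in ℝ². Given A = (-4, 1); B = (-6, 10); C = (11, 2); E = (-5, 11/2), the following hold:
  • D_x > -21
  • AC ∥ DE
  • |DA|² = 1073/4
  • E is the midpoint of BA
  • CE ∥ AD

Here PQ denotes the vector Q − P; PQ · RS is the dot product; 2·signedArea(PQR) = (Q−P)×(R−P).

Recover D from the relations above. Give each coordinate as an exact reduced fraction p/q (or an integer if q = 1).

1. D_x = -20  [AC ∥ DE ∩ CE ∥ AD]
2. D_y = 9/2  [AC ∥ DE ∩ CE ∥ AD]
   → D = (-20, 9/2)

D = (-20, 9/2)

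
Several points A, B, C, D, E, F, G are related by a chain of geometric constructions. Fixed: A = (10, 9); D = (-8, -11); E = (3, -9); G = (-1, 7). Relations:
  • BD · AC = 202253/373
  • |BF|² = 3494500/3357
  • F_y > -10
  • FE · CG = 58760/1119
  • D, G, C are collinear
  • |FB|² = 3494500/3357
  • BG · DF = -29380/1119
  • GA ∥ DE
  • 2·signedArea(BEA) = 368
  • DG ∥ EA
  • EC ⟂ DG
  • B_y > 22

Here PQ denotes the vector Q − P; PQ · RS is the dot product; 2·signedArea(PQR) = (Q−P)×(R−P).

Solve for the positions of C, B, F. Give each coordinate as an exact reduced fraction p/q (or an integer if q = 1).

1. C_x = -2193/373  [D, G, C are collinear ∩ EC ⟂ DG]
2. C_y = -2069/373  [D, G, C are collinear ∩ EC ⟂ DG]
   → C = (-2193/373, -2069/373)
3. B_x = -5  [2·signedArea(BEA) = 368 ∩ BD · AC = 202253/373]
4. B_y = 23  [2·signedArea(BEA) = 368 ∩ BD · AC = 202253/373]
   → B = (-5, 23)
5. F_x = -8161/1119  [FE · CG = 58760/1119 ∩ BG · DF = -29380/1119]
6. F_y = -3425/373  [FE · CG = 58760/1119 ∩ BG · DF = -29380/1119]
   → F = (-8161/1119, -3425/373)

B = (-5, 23)
C = (-2193/373, -2069/373)
F = (-8161/1119, -3425/373)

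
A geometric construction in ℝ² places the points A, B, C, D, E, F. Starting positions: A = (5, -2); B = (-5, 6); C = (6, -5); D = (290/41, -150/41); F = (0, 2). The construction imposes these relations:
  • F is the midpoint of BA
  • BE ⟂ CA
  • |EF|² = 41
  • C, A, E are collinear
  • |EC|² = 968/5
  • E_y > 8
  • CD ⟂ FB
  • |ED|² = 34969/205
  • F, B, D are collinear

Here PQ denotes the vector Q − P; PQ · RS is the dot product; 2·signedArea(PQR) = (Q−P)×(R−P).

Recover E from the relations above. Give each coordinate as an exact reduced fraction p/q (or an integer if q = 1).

1. E_x = 8/5  [C, A, E are collinear ∩ BE ⟂ CA]
2. E_y = 41/5  [C, A, E are collinear ∩ BE ⟂ CA]
   → E = (8/5, 41/5)

E = (8/5, 41/5)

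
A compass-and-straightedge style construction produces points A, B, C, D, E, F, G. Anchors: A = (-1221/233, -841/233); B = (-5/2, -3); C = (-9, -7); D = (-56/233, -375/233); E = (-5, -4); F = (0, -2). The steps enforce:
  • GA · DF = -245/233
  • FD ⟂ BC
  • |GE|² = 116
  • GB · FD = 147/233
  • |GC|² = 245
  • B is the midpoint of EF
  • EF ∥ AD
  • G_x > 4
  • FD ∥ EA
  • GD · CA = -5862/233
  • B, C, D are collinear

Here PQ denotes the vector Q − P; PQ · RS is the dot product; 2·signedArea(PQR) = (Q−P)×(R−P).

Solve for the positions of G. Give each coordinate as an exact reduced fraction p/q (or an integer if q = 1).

1. G_x = 5  [GA · DF = -245/233 ∩ GD · CA = -5862/233]
2. G_y = 0  [GA · DF = -245/233 ∩ GD · CA = -5862/233]
   → G = (5, 0)

G = (5, 0)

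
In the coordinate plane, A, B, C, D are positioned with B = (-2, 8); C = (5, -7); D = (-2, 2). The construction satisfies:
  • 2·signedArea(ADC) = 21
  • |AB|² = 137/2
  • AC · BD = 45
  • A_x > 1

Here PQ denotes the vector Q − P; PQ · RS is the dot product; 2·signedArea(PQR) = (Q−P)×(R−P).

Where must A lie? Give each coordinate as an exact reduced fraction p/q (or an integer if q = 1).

A = (3/2, 1/2)

1. A_x = 3/2  [2·signedArea(ADC) = 21 ∩ AC · BD = 45]
2. A_y = 1/2  [2·signedArea(ADC) = 21 ∩ AC · BD = 45]
   → A = (3/2, 1/2)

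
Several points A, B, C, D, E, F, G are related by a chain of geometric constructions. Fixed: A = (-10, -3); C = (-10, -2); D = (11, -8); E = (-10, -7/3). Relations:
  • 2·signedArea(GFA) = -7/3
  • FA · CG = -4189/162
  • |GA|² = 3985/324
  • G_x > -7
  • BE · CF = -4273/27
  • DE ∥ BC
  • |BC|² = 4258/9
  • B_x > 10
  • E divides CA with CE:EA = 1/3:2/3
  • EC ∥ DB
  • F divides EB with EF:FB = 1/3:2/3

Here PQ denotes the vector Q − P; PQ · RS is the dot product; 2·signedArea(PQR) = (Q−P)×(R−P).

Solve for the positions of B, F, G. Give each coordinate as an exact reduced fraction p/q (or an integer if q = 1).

1. B_x = 11  [DE ∥ BC ∩ EC ∥ DB]
2. B_y = -23/3  [DE ∥ BC ∩ EC ∥ DB]
   → B = (11, -23/3)
3. F_x = -3  [F divides EB with EF:FB = 1/3:2/3]
4. F_y = -37/9  [F divides EB with EF:FB = 1/3:2/3]
   → F = (-3, -37/9)
5. G_x = -13/2  [2·signedArea(GFA) = -7/3 ∩ FA · CG = -4189/162]
6. G_y = -29/9  [2·signedArea(GFA) = -7/3 ∩ FA · CG = -4189/162]
   → G = (-13/2, -29/9)

B = (11, -23/3)
F = (-3, -37/9)
G = (-13/2, -29/9)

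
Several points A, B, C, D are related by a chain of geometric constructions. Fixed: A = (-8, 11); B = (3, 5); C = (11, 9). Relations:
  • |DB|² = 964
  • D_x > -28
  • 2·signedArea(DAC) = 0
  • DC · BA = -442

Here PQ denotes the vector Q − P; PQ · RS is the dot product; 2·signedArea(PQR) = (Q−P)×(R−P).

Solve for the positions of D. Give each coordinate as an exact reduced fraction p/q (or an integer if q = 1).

D = (-27, 13)

1. D_x = -27  [2·signedArea(DAC) = 0 ∩ DC · BA = -442]
2. D_y = 13  [2·signedArea(DAC) = 0 ∩ DC · BA = -442]
   → D = (-27, 13)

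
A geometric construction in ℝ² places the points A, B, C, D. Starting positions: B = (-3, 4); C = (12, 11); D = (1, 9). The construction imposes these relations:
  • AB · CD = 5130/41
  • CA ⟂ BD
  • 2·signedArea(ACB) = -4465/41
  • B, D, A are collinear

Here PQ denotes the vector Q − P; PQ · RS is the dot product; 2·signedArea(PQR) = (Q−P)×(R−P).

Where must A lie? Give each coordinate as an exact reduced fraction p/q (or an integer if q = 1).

1. A_x = 257/41  [B, D, A are collinear ∩ CA ⟂ BD]
2. A_y = 639/41  [B, D, A are collinear ∩ CA ⟂ BD]
   → A = (257/41, 639/41)

A = (257/41, 639/41)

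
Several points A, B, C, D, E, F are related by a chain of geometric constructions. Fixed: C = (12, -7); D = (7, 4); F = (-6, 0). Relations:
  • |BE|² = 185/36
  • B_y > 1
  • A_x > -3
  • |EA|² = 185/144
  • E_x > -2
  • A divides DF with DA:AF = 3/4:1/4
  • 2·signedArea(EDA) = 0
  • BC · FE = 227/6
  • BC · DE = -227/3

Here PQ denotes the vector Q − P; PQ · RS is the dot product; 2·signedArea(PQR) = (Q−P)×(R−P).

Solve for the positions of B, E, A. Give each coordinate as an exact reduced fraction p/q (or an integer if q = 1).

1. A_x = -11/4  [A divides DF with DA:AF = 3/4:1/4]
2. A_y = 1  [A divides DF with DA:AF = 3/4:1/4]
   → A = (-11/4, 1)
3. E_x = -5/3  [line 3·x + -39/4·y + 18 = 0 ∩ |EA|² = 185/144]
4. E_y = 4/3  [line 3·x + -39/4·y + 18 = 0 ∩ |EA|² = 185/144]
   → E = (-5/3, 4/3)
5. B_x = 1/2  [line 26/3·x + 8/3·y + -29/3 = 0 ∩ |BE|² = 185/36]
6. B_y = 2  [line 26/3·x + 8/3·y + -29/3 = 0 ∩ |BE|² = 185/36]
   → B = (1/2, 2)

A = (-11/4, 1)
B = (1/2, 2)
E = (-5/3, 4/3)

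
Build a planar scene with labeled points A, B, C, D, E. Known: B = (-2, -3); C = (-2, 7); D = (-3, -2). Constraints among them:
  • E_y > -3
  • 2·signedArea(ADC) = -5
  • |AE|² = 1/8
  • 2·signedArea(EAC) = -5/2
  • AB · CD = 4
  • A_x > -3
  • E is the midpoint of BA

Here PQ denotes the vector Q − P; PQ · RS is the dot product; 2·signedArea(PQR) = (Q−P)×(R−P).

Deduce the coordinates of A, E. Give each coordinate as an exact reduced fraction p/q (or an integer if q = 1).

1. A_x = -5/2  [AB · CD = 4 ∩ 2·signedArea(ADC) = -5]
2. A_y = -5/2  [AB · CD = 4 ∩ 2·signedArea(ADC) = -5]
   → A = (-5/2, -5/2)
3. E_x = -9/4  [E is the midpoint of BA]
4. E_y = -11/4  [E is the midpoint of BA]
   → E = (-9/4, -11/4)

A = (-5/2, -5/2)
E = (-9/4, -11/4)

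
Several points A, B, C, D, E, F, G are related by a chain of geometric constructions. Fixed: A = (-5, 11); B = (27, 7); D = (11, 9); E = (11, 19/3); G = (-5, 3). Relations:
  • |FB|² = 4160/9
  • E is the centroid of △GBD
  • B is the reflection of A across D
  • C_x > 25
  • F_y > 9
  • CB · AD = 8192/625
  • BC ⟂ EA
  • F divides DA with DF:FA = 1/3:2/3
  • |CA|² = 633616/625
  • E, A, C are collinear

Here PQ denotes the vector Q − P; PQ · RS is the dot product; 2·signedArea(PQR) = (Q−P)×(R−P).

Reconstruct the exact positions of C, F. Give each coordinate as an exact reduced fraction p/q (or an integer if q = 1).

1. C_x = 15979/625  [E, A, C are collinear ∩ BC ⟂ EA]
2. C_y = 1303/625  [E, A, C are collinear ∩ BC ⟂ EA]
   → C = (15979/625, 1303/625)
3. F_x = 17/3  [F divides DA with DF:FA = 1/3:2/3]
4. F_y = 29/3  [F divides DA with DF:FA = 1/3:2/3]
   → F = (17/3, 29/3)

C = (15979/625, 1303/625)
F = (17/3, 29/3)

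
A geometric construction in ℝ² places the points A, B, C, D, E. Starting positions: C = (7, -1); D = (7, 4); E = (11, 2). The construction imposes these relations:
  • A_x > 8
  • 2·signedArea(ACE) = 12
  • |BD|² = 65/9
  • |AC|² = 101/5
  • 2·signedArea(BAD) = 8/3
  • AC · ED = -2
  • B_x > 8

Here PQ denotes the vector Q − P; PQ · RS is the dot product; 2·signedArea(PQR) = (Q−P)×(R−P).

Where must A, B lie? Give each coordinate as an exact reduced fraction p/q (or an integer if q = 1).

A = (43/5, 16/5)
B = (25/3, 5/3)

1. A_x = 43/5  [2·signedArea(ACE) = 12 ∩ AC · ED = -2]
2. A_y = 16/5  [2·signedArea(ACE) = 12 ∩ AC · ED = -2]
   → A = (43/5, 16/5)
3. B_x = 25/3  [line -4/5·x + -8/5·y + 28/3 = 0 ∩ |BD|² = 65/9]
4. B_y = 5/3  [line -4/5·x + -8/5·y + 28/3 = 0 ∩ |BD|² = 65/9]
   → B = (25/3, 5/3)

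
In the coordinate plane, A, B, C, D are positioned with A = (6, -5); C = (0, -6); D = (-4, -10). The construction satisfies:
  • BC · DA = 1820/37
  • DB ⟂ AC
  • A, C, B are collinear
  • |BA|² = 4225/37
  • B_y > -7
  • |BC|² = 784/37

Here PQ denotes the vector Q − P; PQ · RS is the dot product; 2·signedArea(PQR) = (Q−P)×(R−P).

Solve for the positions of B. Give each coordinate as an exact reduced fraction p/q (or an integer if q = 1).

1. B_x = -168/37  [A, C, B are collinear ∩ DB ⟂ AC]
2. B_y = -250/37  [A, C, B are collinear ∩ DB ⟂ AC]
   → B = (-168/37, -250/37)

B = (-168/37, -250/37)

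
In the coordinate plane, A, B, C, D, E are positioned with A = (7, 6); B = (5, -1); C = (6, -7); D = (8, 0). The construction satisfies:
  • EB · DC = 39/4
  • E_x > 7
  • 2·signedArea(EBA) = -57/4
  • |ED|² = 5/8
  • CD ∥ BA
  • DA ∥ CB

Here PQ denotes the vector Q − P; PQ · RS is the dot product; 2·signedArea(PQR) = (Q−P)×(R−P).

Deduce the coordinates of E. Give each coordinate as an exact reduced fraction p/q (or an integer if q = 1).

1. E_x = 29/4  [2·signedArea(EBA) = -57/4 ∩ EB · DC = 39/4]
2. E_y = -1/4  [2·signedArea(EBA) = -57/4 ∩ EB · DC = 39/4]
   → E = (29/4, -1/4)

E = (29/4, -1/4)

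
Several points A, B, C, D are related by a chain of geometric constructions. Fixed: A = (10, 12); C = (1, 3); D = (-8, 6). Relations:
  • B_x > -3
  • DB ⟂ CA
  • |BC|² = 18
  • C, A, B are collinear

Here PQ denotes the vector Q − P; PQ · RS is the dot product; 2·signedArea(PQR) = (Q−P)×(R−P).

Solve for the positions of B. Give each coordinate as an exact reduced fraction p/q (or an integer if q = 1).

B = (-2, 0)

1. B_x = -2  [C, A, B are collinear ∩ DB ⟂ CA]
2. B_y = 0  [C, A, B are collinear ∩ DB ⟂ CA]
   → B = (-2, 0)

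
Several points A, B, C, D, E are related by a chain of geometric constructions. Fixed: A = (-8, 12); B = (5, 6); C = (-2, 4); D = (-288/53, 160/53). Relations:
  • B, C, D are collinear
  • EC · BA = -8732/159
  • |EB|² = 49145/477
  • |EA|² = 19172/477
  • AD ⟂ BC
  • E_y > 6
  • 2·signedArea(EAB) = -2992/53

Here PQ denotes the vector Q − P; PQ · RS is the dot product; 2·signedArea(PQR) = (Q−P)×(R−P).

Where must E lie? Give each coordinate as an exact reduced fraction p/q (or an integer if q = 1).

E = (-818/159, 336/53)

1. E_x = -818/159  [2·signedArea(EAB) = -2992/53 ∩ EC · BA = -8732/159]
2. E_y = 336/53  [2·signedArea(EAB) = -2992/53 ∩ EC · BA = -8732/159]
   → E = (-818/159, 336/53)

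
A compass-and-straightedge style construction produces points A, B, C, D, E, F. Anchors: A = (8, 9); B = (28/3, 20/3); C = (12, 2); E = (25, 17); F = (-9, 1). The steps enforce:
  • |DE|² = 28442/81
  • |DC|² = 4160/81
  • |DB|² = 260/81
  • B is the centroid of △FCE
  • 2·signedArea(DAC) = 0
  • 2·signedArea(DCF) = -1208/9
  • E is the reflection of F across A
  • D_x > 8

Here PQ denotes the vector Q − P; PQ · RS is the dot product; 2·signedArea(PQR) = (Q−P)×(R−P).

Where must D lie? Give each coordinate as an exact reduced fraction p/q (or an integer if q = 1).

1. D_x = 76/9  [2·signedArea(DAC) = 0 ∩ 2·signedArea(DCF) = -1208/9]
2. D_y = 74/9  [2·signedArea(DAC) = 0 ∩ 2·signedArea(DCF) = -1208/9]
   → D = (76/9, 74/9)

D = (76/9, 74/9)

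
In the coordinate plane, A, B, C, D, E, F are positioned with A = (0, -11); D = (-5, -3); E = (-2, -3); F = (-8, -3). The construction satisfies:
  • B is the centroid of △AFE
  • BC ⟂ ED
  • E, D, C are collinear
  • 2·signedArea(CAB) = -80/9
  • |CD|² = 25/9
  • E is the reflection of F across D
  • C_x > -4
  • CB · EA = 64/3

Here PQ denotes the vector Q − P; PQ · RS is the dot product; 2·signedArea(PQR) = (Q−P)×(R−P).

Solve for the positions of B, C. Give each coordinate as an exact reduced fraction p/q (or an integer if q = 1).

1. B_x = -10/3  [B is the centroid of △AFE]
2. B_y = -17/3  [B is the centroid of △AFE]
   → B = (-10/3, -17/3)
3. C_x = -10/3  [E, D, C are collinear ∩ BC ⟂ ED]
4. C_y = -3  [E, D, C are collinear ∩ BC ⟂ ED]
   → C = (-10/3, -3)

B = (-10/3, -17/3)
C = (-10/3, -3)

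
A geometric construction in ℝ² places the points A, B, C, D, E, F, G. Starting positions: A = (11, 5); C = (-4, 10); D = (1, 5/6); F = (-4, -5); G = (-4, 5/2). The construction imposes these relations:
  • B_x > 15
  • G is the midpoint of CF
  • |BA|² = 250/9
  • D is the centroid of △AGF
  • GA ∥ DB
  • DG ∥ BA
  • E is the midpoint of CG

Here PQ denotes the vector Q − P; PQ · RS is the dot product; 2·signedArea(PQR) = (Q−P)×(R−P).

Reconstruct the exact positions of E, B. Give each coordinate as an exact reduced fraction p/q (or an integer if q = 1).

B = (16, 10/3)
E = (-4, 25/4)

1. E_x = -4  [E is the midpoint of CG]
2. E_y = 25/4  [E is the midpoint of CG]
   → E = (-4, 25/4)
3. B_x = 16  [DG ∥ BA ∩ GA ∥ DB]
4. B_y = 10/3  [DG ∥ BA ∩ GA ∥ DB]
   → B = (16, 10/3)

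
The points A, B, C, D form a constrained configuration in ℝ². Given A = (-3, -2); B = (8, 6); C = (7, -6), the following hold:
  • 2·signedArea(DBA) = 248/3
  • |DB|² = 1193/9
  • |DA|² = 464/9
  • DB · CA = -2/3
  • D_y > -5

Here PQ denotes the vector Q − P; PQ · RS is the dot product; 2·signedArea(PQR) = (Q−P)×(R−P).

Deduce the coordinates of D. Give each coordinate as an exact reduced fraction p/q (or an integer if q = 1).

D = (11/3, -14/3)

1. D_x = 11/3  [2·signedArea(DBA) = 248/3 ∩ DB · CA = -2/3]
2. D_y = -14/3  [2·signedArea(DBA) = 248/3 ∩ DB · CA = -2/3]
   → D = (11/3, -14/3)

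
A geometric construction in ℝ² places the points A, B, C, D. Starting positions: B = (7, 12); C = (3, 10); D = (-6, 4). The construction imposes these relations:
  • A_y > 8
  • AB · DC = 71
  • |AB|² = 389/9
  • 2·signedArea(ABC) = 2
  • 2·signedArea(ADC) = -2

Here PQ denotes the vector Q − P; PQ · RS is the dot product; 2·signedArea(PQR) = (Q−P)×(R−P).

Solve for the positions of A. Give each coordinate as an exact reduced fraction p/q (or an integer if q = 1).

1. A_x = 4/3  [AB · DC = 71 ∩ 2·signedArea(ADC) = -2]
2. A_y = 26/3  [AB · DC = 71 ∩ 2·signedArea(ADC) = -2]
   → A = (4/3, 26/3)

A = (4/3, 26/3)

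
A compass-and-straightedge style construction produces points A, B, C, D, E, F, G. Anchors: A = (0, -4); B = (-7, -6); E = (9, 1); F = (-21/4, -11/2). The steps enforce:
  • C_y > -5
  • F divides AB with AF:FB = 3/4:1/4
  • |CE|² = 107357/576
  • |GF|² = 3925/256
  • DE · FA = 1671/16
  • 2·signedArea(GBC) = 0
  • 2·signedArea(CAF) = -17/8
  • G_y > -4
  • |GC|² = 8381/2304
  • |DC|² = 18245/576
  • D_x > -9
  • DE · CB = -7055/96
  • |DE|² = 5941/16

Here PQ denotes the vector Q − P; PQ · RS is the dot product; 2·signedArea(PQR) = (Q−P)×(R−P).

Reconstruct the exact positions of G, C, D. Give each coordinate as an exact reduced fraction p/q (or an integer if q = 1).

1. D_x = -35/4  [line -21/4·x + -3/2·y + -891/16 = 0 ∩ |DE|² = 5941/16]
2. D_y = -13/2  [line -21/4·x + -3/2·y + -891/16 = 0 ∩ |DE|² = 5941/16]
   → D = (-35/4, -13/2)
3. C_x = -83/24  [2·signedArea(CAF) = -17/8 ∩ DE · CB = -7055/96]
4. C_y = -55/12  [2·signedArea(CAF) = -17/8 ∩ DE · CB = -7055/96]
   → C = (-83/24, -55/12)
5. G_x = -27/16  [line -17/12·x + 85/24·y + 34/3 = 0 ∩ |GC|² = 8381/2304]
6. G_y = -31/8  [line -17/12·x + 85/24·y + 34/3 = 0 ∩ |GC|² = 8381/2304]
   → G = (-27/16, -31/8)

C = (-83/24, -55/12)
D = (-35/4, -13/2)
G = (-27/16, -31/8)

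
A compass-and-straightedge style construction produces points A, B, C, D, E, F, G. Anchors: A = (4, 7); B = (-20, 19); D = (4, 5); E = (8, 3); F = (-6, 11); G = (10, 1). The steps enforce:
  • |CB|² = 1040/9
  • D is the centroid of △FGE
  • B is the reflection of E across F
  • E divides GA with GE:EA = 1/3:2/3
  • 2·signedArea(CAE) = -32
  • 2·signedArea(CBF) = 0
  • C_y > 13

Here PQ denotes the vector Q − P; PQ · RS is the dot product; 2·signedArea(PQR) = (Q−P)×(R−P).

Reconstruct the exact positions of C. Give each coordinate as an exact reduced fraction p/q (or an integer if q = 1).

C = (-32/3, 41/3)

1. C_x = -32/3  [2·signedArea(CBF) = 0 ∩ 2·signedArea(CAE) = -32]
2. C_y = 41/3  [2·signedArea(CBF) = 0 ∩ 2·signedArea(CAE) = -32]
   → C = (-32/3, 41/3)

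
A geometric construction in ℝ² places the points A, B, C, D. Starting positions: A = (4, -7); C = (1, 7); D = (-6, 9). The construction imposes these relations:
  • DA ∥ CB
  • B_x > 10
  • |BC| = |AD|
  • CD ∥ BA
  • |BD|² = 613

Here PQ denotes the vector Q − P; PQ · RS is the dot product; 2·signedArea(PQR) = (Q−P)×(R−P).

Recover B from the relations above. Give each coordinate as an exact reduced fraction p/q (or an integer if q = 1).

1. B_x = 11  [CD ∥ BA ∩ DA ∥ CB]
2. B_y = -9  [CD ∥ BA ∩ DA ∥ CB]
   → B = (11, -9)

B = (11, -9)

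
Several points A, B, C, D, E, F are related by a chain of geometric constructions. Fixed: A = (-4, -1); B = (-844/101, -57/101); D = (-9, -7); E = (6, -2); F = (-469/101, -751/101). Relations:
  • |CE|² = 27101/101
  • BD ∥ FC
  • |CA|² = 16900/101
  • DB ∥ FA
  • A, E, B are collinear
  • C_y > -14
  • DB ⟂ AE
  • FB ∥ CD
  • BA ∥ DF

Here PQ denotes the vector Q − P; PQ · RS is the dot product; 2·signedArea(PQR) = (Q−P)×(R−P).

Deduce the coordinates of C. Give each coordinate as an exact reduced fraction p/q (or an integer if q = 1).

1. C_x = -534/101  [FB ∥ CD ∩ BD ∥ FC]
2. C_y = -1401/101  [FB ∥ CD ∩ BD ∥ FC]
   → C = (-534/101, -1401/101)

C = (-534/101, -1401/101)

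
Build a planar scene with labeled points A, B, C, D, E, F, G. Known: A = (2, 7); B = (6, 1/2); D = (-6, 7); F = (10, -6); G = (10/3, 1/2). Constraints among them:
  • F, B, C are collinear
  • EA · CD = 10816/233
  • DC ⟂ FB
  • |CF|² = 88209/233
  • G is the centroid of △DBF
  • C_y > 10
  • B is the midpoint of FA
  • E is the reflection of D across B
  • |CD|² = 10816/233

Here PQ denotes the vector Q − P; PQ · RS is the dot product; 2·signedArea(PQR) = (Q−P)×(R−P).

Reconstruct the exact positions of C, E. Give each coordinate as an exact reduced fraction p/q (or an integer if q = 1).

1. C_x = -46/233  [F, B, C are collinear ∩ DC ⟂ FB]
2. C_y = 2463/233  [F, B, C are collinear ∩ DC ⟂ FB]
   → C = (-46/233, 2463/233)
3. E_x = 18  [E is the reflection of D across B]
4. E_y = -6  [E is the reflection of D across B]
   → E = (18, -6)

C = (-46/233, 2463/233)
E = (18, -6)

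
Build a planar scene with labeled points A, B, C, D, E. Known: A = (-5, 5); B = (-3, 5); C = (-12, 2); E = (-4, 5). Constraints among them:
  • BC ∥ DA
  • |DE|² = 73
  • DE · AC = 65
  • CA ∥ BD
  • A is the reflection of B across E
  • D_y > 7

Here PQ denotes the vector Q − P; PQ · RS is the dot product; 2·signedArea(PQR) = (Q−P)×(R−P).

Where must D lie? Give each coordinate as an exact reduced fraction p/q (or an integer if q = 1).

1. D_x = 4  [BC ∥ DA ∩ CA ∥ BD]
2. D_y = 8  [BC ∥ DA ∩ CA ∥ BD]
   → D = (4, 8)

D = (4, 8)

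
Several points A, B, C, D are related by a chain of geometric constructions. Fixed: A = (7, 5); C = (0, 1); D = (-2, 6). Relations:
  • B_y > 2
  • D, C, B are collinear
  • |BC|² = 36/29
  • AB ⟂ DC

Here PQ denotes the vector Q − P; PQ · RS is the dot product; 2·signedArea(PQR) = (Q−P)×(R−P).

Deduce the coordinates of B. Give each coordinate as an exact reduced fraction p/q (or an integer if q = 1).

1. B_x = -12/29  [D, C, B are collinear ∩ AB ⟂ DC]
2. B_y = 59/29  [D, C, B are collinear ∩ AB ⟂ DC]
   → B = (-12/29, 59/29)

B = (-12/29, 59/29)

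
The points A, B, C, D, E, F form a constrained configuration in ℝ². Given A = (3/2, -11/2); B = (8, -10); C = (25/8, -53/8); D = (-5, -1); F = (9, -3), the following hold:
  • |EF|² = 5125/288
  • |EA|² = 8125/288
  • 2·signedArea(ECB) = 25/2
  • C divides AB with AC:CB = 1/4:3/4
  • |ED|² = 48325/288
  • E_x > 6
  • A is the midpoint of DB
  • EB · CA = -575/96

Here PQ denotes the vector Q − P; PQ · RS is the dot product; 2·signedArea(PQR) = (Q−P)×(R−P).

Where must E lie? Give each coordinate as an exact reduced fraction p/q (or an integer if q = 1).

1. E_x = 161/24  [2·signedArea(ECB) = 25/2 ∩ EB · CA = -575/96]
2. E_y = -157/24  [2·signedArea(ECB) = 25/2 ∩ EB · CA = -575/96]
   → E = (161/24, -157/24)

E = (161/24, -157/24)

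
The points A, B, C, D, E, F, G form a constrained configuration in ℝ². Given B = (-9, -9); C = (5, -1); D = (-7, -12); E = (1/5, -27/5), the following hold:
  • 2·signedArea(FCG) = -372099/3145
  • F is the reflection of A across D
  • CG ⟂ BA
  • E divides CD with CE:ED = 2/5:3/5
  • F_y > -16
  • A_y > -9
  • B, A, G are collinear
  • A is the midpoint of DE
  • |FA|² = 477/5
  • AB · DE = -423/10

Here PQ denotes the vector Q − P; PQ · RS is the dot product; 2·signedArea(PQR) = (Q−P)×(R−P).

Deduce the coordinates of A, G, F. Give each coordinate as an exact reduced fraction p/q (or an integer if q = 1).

1. A_x = -17/5  [A is the midpoint of DE]
2. A_y = -87/10  [A is the midpoint of DE]
   → A = (-17/5, -87/10)
3. G_x = 16943/3145  [B, A, G are collinear ∩ CG ⟂ BA]
4. G_y = -25881/3145  [B, A, G are collinear ∩ CG ⟂ BA]
   → G = (16943/3145, -25881/3145)
5. F_x = -53/5  [F is the reflection of A across D]
6. F_y = -153/10  [F is the reflection of A across D]
   → F = (-53/5, -153/10)

A = (-17/5, -87/10)
F = (-53/5, -153/10)
G = (16943/3145, -25881/3145)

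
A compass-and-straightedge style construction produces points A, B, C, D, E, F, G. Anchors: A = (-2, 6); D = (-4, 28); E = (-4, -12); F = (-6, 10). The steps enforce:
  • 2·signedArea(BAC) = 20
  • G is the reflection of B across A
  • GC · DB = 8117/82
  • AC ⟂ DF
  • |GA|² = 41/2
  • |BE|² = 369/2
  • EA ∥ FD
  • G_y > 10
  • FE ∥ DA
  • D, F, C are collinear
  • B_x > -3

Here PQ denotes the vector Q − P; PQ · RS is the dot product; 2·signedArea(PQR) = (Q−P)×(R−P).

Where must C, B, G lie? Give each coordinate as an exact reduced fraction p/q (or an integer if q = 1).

B = (-5/2, 3/2)
C = (-262/41, 266/41)
G = (-3/2, 21/2)

1. C_x = -262/41  [D, F, C are collinear ∩ AC ⟂ DF]
2. C_y = 266/41  [D, F, C are collinear ∩ AC ⟂ DF]
   → C = (-262/41, 266/41)
3. B_x = -5/2  [line -20/41·x + -180/41·y + 220/41 = 0 ∩ |BE|² = 369/2]
4. B_y = 3/2  [line -20/41·x + -180/41·y + 220/41 = 0 ∩ |BE|² = 369/2]
   → B = (-5/2, 3/2)
5. G_x = -3/2  [G is the reflection of B across A]
6. G_y = 21/2  [G is the reflection of B across A]
   → G = (-3/2, 21/2)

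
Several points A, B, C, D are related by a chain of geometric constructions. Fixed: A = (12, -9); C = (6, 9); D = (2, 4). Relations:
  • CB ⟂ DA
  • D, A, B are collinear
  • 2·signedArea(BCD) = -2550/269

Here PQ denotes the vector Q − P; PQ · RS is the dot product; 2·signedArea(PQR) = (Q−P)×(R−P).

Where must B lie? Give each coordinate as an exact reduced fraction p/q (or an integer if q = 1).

1. B_x = 288/269  [D, A, B are collinear ∩ CB ⟂ DA]
2. B_y = 1401/269  [D, A, B are collinear ∩ CB ⟂ DA]
   → B = (288/269, 1401/269)

B = (288/269, 1401/269)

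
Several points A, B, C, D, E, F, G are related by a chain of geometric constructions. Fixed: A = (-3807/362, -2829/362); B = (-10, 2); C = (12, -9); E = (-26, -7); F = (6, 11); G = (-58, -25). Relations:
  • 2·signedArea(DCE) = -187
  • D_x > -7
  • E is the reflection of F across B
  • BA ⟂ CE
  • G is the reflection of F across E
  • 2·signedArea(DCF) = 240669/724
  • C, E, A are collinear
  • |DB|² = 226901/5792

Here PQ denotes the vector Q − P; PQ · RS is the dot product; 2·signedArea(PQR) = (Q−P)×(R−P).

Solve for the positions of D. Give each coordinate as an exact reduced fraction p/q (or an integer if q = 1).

1. D_x = -9249/1448  [2·signedArea(DCF) = 240669/724 ∩ 2·signedArea(DCE) = -187]
2. D_y = -4505/1448  [2·signedArea(DCF) = 240669/724 ∩ 2·signedArea(DCE) = -187]
   → D = (-9249/1448, -4505/1448)

D = (-9249/1448, -4505/1448)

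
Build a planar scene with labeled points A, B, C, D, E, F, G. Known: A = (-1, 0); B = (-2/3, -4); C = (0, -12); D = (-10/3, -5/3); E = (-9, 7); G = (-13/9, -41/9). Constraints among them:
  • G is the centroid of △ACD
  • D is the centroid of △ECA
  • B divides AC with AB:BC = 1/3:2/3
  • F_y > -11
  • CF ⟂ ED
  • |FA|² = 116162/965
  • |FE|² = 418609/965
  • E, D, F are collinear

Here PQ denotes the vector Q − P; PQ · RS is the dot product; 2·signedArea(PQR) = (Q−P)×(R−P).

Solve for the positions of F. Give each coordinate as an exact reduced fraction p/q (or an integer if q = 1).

F = (2314/965, -10067/965)

1. F_x = 2314/965  [E, D, F are collinear ∩ CF ⟂ ED]
2. F_y = -10067/965  [E, D, F are collinear ∩ CF ⟂ ED]
   → F = (2314/965, -10067/965)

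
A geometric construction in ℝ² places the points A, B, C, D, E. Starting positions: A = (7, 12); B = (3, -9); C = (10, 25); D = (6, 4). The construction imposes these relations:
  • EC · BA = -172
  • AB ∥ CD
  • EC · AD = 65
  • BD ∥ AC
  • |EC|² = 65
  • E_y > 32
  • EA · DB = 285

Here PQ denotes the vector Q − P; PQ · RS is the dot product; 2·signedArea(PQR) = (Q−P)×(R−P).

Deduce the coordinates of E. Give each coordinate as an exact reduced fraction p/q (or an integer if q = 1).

E = (11, 33)

1. E_x = 11  [EA · DB = 285 ∩ EC · BA = -172]
2. E_y = 33  [EA · DB = 285 ∩ EC · BA = -172]
   → E = (11, 33)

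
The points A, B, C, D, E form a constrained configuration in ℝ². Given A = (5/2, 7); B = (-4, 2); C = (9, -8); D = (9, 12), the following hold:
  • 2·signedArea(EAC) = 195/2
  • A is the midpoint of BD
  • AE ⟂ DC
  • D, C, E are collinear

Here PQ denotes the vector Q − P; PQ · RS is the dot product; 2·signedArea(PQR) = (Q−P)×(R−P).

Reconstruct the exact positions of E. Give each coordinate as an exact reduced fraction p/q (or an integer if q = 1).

1. E_x = 9  [D, C, E are collinear ∩ AE ⟂ DC]
2. E_y = 7  [D, C, E are collinear ∩ AE ⟂ DC]
   → E = (9, 7)

E = (9, 7)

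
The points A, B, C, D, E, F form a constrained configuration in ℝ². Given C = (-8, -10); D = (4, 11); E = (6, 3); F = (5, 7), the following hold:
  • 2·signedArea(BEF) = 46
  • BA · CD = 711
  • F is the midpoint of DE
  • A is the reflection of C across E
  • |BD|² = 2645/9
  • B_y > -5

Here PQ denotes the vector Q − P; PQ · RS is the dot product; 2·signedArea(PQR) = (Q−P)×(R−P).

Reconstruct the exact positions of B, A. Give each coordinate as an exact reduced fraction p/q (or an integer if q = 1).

A = (20, 16)
B = (-11/3, -13/3)

1. A_x = 20  [A is the reflection of C across E]
2. A_y = 16  [A is the reflection of C across E]
   → A = (20, 16)
3. B_x = -11/3  [2·signedArea(BEF) = 46 ∩ BA · CD = 711]
4. B_y = -13/3  [2·signedArea(BEF) = 46 ∩ BA · CD = 711]
   → B = (-11/3, -13/3)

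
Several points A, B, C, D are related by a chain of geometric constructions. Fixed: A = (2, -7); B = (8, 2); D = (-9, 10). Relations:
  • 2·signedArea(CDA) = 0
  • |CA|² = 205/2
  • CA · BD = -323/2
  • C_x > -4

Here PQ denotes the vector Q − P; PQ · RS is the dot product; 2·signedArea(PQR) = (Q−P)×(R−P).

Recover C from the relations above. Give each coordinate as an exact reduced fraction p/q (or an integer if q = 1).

1. C_x = -7/2  [2·signedArea(CDA) = 0 ∩ CA · BD = -323/2]
2. C_y = 3/2  [2·signedArea(CDA) = 0 ∩ CA · BD = -323/2]
   → C = (-7/2, 3/2)

C = (-7/2, 3/2)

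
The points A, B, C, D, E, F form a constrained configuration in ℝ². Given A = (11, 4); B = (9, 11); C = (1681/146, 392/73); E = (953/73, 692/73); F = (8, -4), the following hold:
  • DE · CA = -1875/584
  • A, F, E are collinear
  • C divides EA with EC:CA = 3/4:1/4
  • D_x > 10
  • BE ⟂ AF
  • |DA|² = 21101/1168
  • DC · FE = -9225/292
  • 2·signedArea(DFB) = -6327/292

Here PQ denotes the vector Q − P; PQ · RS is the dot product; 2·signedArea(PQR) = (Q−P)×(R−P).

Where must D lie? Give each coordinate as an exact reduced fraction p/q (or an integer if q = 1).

D = (2995/292, 1195/146)

1. D_x = 2995/292  [DC · FE = -9225/292 ∩ 2·signedArea(DFB) = -6327/292]
2. D_y = 1195/146  [DC · FE = -9225/292 ∩ 2·signedArea(DFB) = -6327/292]
   → D = (2995/292, 1195/146)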